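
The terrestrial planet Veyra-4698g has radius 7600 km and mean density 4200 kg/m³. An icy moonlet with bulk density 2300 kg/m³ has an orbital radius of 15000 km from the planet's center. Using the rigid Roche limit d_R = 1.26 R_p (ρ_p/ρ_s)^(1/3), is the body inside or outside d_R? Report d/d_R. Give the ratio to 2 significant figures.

d_R = 1.26 × (7600 km) × (4200/2300)^(1/3) = 11700 km
d/d_R = (15000) / (11700) = 1.3
Since d/d_R > 1, the body is outside the Roche limit.

outside; d/d_R ≈ 1.3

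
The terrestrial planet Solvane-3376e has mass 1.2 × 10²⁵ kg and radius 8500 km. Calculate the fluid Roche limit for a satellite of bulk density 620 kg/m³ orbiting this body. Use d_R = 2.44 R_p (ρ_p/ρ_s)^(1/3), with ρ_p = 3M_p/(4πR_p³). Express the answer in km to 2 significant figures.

41000 km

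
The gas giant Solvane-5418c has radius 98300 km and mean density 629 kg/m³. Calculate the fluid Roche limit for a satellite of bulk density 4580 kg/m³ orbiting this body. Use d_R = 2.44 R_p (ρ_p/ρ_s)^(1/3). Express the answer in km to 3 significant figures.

d_R = 2.44 × 98300 km × (629/4580)^(1/3)
    = 1.24 × 10⁵ km

1.24 × 10⁵ km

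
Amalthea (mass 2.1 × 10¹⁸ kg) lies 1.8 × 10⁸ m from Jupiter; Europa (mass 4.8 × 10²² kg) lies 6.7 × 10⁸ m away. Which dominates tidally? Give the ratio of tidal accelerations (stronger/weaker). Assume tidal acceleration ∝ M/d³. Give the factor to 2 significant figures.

Europa, by a factor of ≈ 440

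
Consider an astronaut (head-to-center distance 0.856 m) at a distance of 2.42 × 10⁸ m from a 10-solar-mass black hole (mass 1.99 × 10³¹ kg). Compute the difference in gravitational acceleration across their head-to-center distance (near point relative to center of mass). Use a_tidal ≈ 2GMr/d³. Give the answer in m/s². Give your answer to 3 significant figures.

1.60 × 10⁻⁴ m/s²

a_tidal = 2GMr/d³
        = 2 × (6.674 × 10⁻¹¹) × (1.99 × 10³¹) × (0.856) / (2.42 × 10⁸)³
        = 1.60 × 10⁻⁴ m/s²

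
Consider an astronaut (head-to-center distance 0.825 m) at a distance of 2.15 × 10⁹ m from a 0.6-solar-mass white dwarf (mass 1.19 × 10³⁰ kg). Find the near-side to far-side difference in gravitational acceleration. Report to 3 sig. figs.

2.64 × 10⁻⁸ m/s²

Δa = 4GMr/d³
   = 4 × (6.674 × 10⁻¹¹) × (1.19 × 10³⁰) × (0.825) / (2.15 × 10⁹)³
   = 2.64 × 10⁻⁸ m/s²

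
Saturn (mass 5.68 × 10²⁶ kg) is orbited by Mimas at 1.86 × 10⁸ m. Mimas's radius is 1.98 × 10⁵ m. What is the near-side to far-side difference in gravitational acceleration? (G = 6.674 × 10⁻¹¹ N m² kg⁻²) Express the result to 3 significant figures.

4.67 × 10⁻³ m/s²

The field gradient is 2GM/d³; across the full diameter 2r the difference is 4GMr/d³.
Δa = 4GMr/d³
   = 4 × (6.674 × 10⁻¹¹) × (5.68 × 10²⁶) × (1.98 × 10⁵) / (1.86 × 10⁸)³
   = 4.67 × 10⁻³ m/s²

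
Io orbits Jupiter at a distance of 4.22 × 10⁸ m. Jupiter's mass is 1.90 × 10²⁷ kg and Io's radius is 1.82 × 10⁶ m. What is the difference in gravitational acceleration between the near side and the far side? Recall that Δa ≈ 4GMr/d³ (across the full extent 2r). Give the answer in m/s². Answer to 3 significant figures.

Near-to-far spans 2r, so the tidal difference is twice the near-to-center value: 4GMr/d³.
Δa = 4GMr/d³
   = 4 × (6.674 × 10⁻¹¹) × (1.90 × 10²⁷) × (1.82 × 10⁶) / (4.22 × 10⁸)³
   = 1.23 × 10⁻² m/s²

1.23 × 10⁻² m/s²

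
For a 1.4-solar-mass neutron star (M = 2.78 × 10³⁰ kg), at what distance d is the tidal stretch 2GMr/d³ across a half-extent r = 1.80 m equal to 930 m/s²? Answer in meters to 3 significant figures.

8.96 × 10⁵ m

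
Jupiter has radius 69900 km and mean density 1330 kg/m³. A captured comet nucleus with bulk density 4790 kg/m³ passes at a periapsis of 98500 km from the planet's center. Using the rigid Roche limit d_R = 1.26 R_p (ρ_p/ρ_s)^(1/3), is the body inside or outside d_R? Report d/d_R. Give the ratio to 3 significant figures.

outside; d/d_R ≈ 1.71

d_R = 1.26 × (69900 km) × (1330/4790)^(1/3) = 57460 km
d/d_R = (98500) / (57460) = 1.71
Since d/d_R > 1, the body is outside the Roche limit.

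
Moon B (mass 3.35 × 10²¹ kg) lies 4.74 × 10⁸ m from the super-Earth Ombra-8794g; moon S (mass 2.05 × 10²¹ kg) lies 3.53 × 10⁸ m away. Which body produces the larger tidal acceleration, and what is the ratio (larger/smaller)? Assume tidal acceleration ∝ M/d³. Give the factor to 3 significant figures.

Moon S, by a factor of ≈ 1.48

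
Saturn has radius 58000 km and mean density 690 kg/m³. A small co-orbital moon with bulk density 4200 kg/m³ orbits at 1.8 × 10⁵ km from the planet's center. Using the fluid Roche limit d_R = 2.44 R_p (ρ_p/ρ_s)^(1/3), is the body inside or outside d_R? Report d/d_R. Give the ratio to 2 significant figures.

outside; d/d_R ≈ 2.3

d_R = 2.44 × (58000 km) × (690/4200)^(1/3) = 77510 km
d/d_R = (1.8 × 10⁵) / (77510) = 2.3
Since d/d_R > 1, the body is outside the Roche limit.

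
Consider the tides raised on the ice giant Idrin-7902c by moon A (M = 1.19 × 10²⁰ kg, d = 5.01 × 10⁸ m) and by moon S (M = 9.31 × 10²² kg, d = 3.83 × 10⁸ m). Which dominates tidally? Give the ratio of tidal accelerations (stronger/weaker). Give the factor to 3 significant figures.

Compare M/d³ for the two perturbers:
Moon A: (1.19 × 10²⁰) / (5.01 × 10⁸)³ = 9.463 × 10⁻⁷
Moon S: (9.31 × 10²²) / (3.83 × 10⁸)³ = 1.657 × 10⁻³
Ratio (larger/smaller) = 1750

Moon S, by a factor of ≈ 1750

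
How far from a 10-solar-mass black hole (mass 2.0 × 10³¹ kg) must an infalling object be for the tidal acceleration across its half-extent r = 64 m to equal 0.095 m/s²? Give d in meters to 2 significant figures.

1.2 × 10⁸ m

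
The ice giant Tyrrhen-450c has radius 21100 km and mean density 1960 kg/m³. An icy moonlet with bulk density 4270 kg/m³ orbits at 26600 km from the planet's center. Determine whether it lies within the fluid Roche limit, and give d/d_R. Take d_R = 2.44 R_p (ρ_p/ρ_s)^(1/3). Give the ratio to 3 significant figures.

d_R = 2.44 × (21100 km) × (1960/4270)^(1/3) = 39710 km
d/d_R = (26600) / (39710) = 0.670
Since d/d_R < 1, the body is inside the Roche limit.

inside; d/d_R ≈ 0.670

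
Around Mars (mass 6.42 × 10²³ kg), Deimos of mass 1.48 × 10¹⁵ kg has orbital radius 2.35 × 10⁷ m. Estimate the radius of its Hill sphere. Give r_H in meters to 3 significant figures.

2.15 × 10⁴ m

r_H ≈ a (m/3M)^(1/3)
    = (2.35 × 10⁷) × (1.48 × 10¹⁵ / (3 × 6.42 × 10²³))^(1/3)
    = 2.15 × 10⁴ m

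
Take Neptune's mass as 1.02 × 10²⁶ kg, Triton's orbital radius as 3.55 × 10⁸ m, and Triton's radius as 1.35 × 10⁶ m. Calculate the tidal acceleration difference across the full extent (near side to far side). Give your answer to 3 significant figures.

8.22 × 10⁻⁴ m/s²

a_tidal = 4GMr/d³
        = 4 × (6.674 × 10⁻¹¹) × (1.02 × 10²⁶) × (1.35 × 10⁶) / (3.55 × 10⁸)³
        = 8.22 × 10⁻⁴ m/s²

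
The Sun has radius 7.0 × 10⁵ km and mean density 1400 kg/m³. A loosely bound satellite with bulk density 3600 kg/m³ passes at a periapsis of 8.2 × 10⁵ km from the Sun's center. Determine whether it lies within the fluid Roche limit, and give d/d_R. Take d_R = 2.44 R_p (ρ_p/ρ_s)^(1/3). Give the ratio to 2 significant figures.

d_R = 2.44 × (7.0 × 10⁵ km) × (1400/3600)^(1/3) = 1.247 × 10⁶ km
d/d_R = (8.2 × 10⁵) / (1.247 × 10⁶) = 0.66
Since d/d_R < 1, the body is inside the Roche limit.

inside; d/d_R ≈ 0.66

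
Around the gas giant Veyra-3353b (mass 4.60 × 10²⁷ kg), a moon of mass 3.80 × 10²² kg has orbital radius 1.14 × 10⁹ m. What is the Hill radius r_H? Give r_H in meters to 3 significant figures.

1.60 × 10⁷ m

r_H ≈ a (m/3M)^(1/3)
    = (1.14 × 10⁹) × (3.80 × 10²² / (3 × 4.60 × 10²⁷))^(1/3)
    = 1.60 × 10⁷ m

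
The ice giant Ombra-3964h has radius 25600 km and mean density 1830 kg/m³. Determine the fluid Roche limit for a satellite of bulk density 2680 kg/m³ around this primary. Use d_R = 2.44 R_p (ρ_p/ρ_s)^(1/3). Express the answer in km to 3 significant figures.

d_R = 2.44 × 25600 km × (1830/2680)^(1/3)
    = 55000 km

55000 km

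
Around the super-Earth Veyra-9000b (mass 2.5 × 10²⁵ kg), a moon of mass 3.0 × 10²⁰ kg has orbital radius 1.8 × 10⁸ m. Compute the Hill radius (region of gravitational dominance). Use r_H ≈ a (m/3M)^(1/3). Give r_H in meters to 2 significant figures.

r_H ≈ a (m/3M)^(1/3)
    = (1.8 × 10⁸) × (3.0 × 10²⁰ / (3 × 2.5 × 10²⁵))^(1/3)
    = 2.9 × 10⁶ m

2.9 × 10⁶ m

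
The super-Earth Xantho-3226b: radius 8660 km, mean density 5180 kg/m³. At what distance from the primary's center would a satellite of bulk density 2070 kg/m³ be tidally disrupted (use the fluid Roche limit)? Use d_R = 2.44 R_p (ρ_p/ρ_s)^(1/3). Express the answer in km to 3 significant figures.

d_R = 2.44 × 8660 km × (5180/2070)^(1/3)
    = 28700 km

28700 km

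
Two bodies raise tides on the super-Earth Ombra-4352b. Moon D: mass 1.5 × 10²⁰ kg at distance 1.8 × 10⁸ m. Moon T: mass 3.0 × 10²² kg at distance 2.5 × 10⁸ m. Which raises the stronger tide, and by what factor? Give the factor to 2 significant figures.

Moon T, by a factor of ≈ 75

Tidal stretch scales as M/d³; compute that for each body.
Moon D: (1.5 × 10²⁰) / (1.8 × 10⁸)³ = 2.572 × 10⁻⁵
Moon T: (3.0 × 10²²) / (2.5 × 10⁸)³ = 1.920 × 10⁻³
Ratio (larger/smaller) = 75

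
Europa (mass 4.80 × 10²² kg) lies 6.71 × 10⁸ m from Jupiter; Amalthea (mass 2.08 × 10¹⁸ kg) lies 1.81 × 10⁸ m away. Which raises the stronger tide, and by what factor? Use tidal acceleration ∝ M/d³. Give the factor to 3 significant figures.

Europa, by a factor of ≈ 453

Compare M/d³ for the two perturbers:
Europa: (4.80 × 10²²) / (6.71 × 10⁸)³ = 1.589 × 10⁻⁴
Amalthea: (2.08 × 10¹⁸) / (1.81 × 10⁸)³ = 3.508 × 10⁻⁷
Ratio (larger/smaller) = 453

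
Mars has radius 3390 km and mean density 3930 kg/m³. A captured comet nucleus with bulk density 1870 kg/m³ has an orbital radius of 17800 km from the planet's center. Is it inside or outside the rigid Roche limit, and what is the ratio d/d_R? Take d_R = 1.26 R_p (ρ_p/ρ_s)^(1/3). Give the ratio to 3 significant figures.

d_R = 1.26 × (3390 km) × (3930/1870)^(1/3) = 5471 km
d/d_R = (17800) / (5471) = 3.25
Since d/d_R > 1, the body is outside the Roche limit.

outside; d/d_R ≈ 3.25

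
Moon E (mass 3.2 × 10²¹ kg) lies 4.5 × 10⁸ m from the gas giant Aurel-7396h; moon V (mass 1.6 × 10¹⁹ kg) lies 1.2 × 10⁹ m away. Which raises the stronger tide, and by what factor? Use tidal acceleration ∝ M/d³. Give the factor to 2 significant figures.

Moon E, by a factor of ≈ 3800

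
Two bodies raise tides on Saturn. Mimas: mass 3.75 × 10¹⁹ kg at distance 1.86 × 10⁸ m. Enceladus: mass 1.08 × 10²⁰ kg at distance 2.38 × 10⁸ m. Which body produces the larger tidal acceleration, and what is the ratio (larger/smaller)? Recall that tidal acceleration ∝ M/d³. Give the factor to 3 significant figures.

Enceladus, by a factor of ≈ 1.37

Tidal stretch scales as M/d³; compute that for each body.
Mimas: (3.75 × 10¹⁹) / (1.86 × 10⁸)³ = 5.828 × 10⁻⁶
Enceladus: (1.08 × 10²⁰) / (2.38 × 10⁸)³ = 8.011 × 10⁻⁶
Ratio (larger/smaller) = 1.37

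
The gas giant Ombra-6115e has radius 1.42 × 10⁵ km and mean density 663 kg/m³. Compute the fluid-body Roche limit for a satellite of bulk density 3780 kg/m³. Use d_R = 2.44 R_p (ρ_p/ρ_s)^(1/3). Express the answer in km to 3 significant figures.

1.94 × 10⁵ km

d_R = 2.44 × 1.42 × 10⁵ km × (663/3780)^(1/3)
    = 1.94 × 10⁵ km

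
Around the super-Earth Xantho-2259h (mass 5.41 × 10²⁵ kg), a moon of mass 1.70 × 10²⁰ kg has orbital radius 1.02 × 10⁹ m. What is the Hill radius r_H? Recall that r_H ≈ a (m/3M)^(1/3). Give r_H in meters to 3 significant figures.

1.04 × 10⁷ m

r_H ≈ a (m/3M)^(1/3)
    = (1.02 × 10⁹) × (1.70 × 10²⁰ / (3 × 5.41 × 10²⁵))^(1/3)
    = 1.04 × 10⁷ m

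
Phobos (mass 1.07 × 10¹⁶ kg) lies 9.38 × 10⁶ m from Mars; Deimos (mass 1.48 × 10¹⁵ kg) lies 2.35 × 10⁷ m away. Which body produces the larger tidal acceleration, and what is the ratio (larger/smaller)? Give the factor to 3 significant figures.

Compare M/d³ for the two perturbers:
Phobos: (1.07 × 10¹⁶) / (9.38 × 10⁶)³ = 1.297 × 10⁻⁵
Deimos: (1.48 × 10¹⁵) / (2.35 × 10⁷)³ = 1.140 × 10⁻⁷
Ratio (larger/smaller) = 114

Phobos, by a factor of ≈ 114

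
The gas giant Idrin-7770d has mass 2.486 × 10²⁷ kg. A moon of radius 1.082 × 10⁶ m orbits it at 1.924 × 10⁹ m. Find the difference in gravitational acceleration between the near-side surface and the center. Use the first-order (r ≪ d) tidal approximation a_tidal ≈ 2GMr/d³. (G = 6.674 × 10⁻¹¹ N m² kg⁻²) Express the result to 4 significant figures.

The tidal stretch is the gradient of GM/d² times the body's extent r, hence the 1/d³ dependence.
a_tidal = 2GMr/d³
        = 2 × (6.674 × 10⁻¹¹) × (2.486 × 10²⁷) × (1.082 × 10⁶) / (1.924 × 10⁹)³
        = 5.041 × 10⁻⁵ m/s²

5.041 × 10⁻⁵ m/s²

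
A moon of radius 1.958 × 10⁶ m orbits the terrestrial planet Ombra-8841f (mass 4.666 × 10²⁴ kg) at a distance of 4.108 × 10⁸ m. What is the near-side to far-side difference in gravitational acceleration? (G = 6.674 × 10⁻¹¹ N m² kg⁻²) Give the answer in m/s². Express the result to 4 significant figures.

Δa = 4GMr/d³
   = 4 × (6.674 × 10⁻¹¹) × (4.666 × 10²⁴) × (1.958 × 10⁶) / (4.108 × 10⁸)³
   = 3.518 × 10⁻⁵ m/s²

3.518 × 10⁻⁵ m/s²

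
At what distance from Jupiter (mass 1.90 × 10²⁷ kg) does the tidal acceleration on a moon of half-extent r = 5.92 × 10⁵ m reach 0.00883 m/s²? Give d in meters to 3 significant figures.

2.57 × 10⁸ m

2GMr/d³ = a_tidal  ⇒  d = (2GMr / a_tidal)^(1/3)
d = (2 × 6.674×10⁻¹¹ × (1.90 × 10²⁷) × (5.92 × 10⁵) / (0.00883))^(1/3)
  = 2.57 × 10⁸ m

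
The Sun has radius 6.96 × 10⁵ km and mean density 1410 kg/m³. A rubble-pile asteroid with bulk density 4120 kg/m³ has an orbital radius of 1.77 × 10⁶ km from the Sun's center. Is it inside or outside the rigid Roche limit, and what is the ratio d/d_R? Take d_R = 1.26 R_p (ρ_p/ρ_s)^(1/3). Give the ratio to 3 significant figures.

d_R = 1.26 × (6.96 × 10⁵ km) × (1410/4120)^(1/3) = 6.134 × 10⁵ km
d/d_R = (1.77 × 10⁶) / (6.134 × 10⁵) = 2.89
Since d/d_R > 1, the body is outside the Roche limit.

outside; d/d_R ≈ 2.89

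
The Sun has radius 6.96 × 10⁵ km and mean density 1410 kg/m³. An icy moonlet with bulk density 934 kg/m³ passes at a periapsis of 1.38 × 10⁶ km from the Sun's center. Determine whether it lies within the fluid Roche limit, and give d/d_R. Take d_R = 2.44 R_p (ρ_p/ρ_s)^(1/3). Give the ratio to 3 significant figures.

inside; d/d_R ≈ 0.708

d_R = 2.44 × (6.96 × 10⁵ km) × (1410/934)^(1/3) = 1.948 × 10⁶ km
d/d_R = (1.38 × 10⁶) / (1.948 × 10⁶) = 0.708
Since d/d_R < 1, the body is inside the Roche limit.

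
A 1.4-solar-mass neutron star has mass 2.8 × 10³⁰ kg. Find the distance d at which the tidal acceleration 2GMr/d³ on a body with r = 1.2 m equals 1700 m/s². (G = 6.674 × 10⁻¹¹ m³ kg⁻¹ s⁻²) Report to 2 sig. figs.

2GMr/d³ = a_tidal  ⇒  d = (2GMr / a_tidal)^(1/3)
d = (2 × 6.674×10⁻¹¹ × (2.8 × 10³⁰) × (1.2) / (1700))^(1/3)
  = 6.4 × 10⁵ m

6.4 × 10⁵ m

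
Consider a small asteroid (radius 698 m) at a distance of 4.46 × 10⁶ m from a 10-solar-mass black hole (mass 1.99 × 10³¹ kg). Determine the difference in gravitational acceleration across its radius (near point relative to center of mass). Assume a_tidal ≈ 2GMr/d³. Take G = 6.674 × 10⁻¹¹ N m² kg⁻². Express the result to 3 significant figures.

Since r ≪ d, expand the inverse-square field across one radius to get the leading 2GMr/d³ term.
Δa = 2GMr/d³
   = 2 × (6.674 × 10⁻¹¹) × (1.99 × 10³¹) × (698) / (4.46 × 10⁶)³
   = 2.09 × 10⁴ m/s²

2.09 × 10⁴ m/s²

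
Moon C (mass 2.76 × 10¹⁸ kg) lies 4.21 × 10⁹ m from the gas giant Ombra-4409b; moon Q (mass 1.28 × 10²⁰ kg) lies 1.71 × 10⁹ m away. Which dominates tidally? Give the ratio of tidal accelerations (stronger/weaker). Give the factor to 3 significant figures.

Moon Q, by a factor of ≈ 692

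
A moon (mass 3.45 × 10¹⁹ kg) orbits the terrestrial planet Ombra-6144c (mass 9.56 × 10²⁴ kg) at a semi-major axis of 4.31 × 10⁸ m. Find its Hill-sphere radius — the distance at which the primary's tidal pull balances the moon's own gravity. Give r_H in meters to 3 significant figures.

4.58 × 10⁶ m

r_H ≈ a (m/3M)^(1/3)
    = (4.31 × 10⁸) × (3.45 × 10¹⁹ / (3 × 9.56 × 10²⁴))^(1/3)
    = 4.58 × 10⁶ m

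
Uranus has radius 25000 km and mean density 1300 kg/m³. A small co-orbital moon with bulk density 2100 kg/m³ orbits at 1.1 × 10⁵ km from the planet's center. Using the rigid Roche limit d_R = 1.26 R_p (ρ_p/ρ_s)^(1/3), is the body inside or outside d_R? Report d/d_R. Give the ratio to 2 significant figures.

d_R = 1.26 × (25000 km) × (1300/2100)^(1/3) = 26850 km
d/d_R = (1.1 × 10⁵) / (26850) = 4.1
Since d/d_R > 1, the body is outside the Roche limit.

outside; d/d_R ≈ 4.1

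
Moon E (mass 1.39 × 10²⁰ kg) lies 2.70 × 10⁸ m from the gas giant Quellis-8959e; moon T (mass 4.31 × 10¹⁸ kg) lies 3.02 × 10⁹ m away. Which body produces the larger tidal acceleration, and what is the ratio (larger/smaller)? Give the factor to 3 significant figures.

Moon E, by a factor of ≈ 45100

Tidal stretch scales as M/d³; compute that for each body.
Moon E: (1.39 × 10²⁰) / (2.70 × 10⁸)³ = 7.062 × 10⁻⁶
Moon T: (4.31 × 10¹⁸) / (3.02 × 10⁹)³ = 1.565 × 10⁻¹⁰
Ratio (larger/smaller) = 45100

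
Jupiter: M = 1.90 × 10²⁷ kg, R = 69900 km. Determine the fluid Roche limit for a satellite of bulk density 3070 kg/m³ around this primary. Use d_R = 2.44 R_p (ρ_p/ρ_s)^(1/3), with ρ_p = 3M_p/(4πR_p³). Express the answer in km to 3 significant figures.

ρ_p = 3M_p/(4πR_p³) = 3 × (1.90 × 10²⁷) / (4π × (6.99 × 10⁷ m)³) = 1330 kg/m³
d_R = 2.44 × 69900 km × (1330/3070)^(1/3)
    = 1.29 × 10⁵ km

1.29 × 10⁵ km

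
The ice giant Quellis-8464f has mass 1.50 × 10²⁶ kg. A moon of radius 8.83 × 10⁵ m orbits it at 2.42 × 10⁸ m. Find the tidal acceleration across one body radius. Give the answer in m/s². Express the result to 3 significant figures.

a_tidal = 2GMr/d³
        = 2 × (6.674 × 10⁻¹¹) × (1.50 × 10²⁶) × (8.83 × 10⁵) / (2.42 × 10⁸)³
        = 1.25 × 10⁻³ m/s²

1.25 × 10⁻³ m/s²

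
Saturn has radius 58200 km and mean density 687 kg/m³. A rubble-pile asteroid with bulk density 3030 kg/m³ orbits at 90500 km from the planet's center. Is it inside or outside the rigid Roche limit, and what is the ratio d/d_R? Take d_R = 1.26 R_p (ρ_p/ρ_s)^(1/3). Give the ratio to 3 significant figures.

d_R = 1.26 × (58200 km) × (687/3030)^(1/3) = 44720 km
d/d_R = (90500) / (44720) = 2.02
Since d/d_R > 1, the body is outside the Roche limit.

outside; d/d_R ≈ 2.02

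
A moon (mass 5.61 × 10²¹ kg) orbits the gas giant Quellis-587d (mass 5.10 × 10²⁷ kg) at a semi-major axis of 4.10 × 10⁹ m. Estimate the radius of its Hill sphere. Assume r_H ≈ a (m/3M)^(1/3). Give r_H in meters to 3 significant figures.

2.93 × 10⁷ m

r_H ≈ a (m/3M)^(1/3)
    = (4.10 × 10⁹) × (5.61 × 10²¹ / (3 × 5.10 × 10²⁷))^(1/3)
    = 2.93 × 10⁷ m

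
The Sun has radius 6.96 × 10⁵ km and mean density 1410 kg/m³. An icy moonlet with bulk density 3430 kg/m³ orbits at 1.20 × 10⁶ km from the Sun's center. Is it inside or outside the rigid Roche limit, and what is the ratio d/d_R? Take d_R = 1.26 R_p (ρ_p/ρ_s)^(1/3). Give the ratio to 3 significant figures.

outside; d/d_R ≈ 1.84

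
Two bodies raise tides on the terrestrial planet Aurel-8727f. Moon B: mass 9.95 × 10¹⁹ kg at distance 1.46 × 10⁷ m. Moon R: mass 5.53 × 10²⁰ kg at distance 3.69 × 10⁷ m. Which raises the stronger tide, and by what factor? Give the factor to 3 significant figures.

Moon B, by a factor of ≈ 2.90

Tidal stretch scales as M/d³; compute that for each body.
Moon B: (9.95 × 10¹⁹) / (1.46 × 10⁷)³ = 3.197 × 10⁻²
Moon R: (5.53 × 10²⁰) / (3.69 × 10⁷)³ = 1.101 × 10⁻²
Ratio (larger/smaller) = 2.90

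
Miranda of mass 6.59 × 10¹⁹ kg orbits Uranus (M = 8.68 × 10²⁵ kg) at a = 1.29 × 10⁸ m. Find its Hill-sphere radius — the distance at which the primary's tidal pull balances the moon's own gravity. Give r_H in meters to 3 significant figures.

r_H ≈ a (m/3M)^(1/3)
    = (1.29 × 10⁸) × (6.59 × 10¹⁹ / (3 × 8.68 × 10²⁵))^(1/3)
    = 8.16 × 10⁵ m

8.16 × 10⁵ m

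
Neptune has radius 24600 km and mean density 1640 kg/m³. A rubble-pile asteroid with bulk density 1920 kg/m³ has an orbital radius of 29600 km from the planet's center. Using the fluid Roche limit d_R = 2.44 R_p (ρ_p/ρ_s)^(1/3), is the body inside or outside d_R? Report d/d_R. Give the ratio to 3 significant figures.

d_R = 2.44 × (24600 km) × (1640/1920)^(1/3) = 56950 km
d/d_R = (29600) / (56950) = 0.520
Since d/d_R < 1, the body is inside the Roche limit.

inside; d/d_R ≈ 0.520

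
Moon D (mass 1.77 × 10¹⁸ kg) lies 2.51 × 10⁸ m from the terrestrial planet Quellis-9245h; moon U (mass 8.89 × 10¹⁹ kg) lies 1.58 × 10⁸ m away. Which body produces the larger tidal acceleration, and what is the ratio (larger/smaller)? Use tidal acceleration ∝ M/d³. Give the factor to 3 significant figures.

Compare M/d³ for the two perturbers:
Moon D: (1.77 × 10¹⁸) / (2.51 × 10⁸)³ = 1.119 × 10⁻⁷
Moon U: (8.89 × 10¹⁹) / (1.58 × 10⁸)³ = 2.254 × 10⁻⁵
Ratio (larger/smaller) = 201

Moon U, by a factor of ≈ 201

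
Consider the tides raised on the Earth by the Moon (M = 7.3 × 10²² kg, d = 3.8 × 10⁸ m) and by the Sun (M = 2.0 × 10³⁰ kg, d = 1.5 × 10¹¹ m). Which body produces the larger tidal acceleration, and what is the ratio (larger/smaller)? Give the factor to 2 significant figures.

The Moon, by a factor of ≈ 2.2

The tide-raising term goes as M/d³ (the gradient of a 1/d² field).
The Moon: (7.3 × 10²²) / (3.8 × 10⁸)³ = 1.330 × 10⁻³
The Sun: (2.0 × 10³⁰) / (1.5 × 10¹¹)³ = 5.926 × 10⁻⁴
Ratio (larger/smaller) = 2.2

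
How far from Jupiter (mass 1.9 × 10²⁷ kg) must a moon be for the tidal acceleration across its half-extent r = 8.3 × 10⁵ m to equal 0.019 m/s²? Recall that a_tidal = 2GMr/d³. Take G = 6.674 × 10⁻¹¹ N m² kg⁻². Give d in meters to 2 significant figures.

2.2 × 10⁸ m

2GMr/d³ = a_tidal  ⇒  d = (2GMr / a_tidal)^(1/3)
d = (2 × 6.674×10⁻¹¹ × (1.9 × 10²⁷) × (8.3 × 10⁵) / (0.019))^(1/3)
  = 2.2 × 10⁸ m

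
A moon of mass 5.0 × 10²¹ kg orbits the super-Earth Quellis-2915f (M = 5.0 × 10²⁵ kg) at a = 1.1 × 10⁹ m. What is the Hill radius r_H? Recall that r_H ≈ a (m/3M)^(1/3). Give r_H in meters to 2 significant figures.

r_H ≈ a (m/3M)^(1/3)
    = (1.1 × 10⁹) × (5.0 × 10²¹ / (3 × 5.0 × 10²⁵))^(1/3)
    = 3.5 × 10⁷ m

3.5 × 10⁷ m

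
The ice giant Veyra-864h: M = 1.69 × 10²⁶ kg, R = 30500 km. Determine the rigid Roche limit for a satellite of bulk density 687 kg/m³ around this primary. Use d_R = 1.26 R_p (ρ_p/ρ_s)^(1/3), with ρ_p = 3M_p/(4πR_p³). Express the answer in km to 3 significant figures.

49000 km

ρ_p = 3M_p/(4πR_p³) = 3 × (1.69 × 10²⁶) / (4π × (3.05 × 10⁷ m)³) = 1420 kg/m³
d_R = 1.26 × 30500 km × (1420/687)^(1/3)
    = 49000 km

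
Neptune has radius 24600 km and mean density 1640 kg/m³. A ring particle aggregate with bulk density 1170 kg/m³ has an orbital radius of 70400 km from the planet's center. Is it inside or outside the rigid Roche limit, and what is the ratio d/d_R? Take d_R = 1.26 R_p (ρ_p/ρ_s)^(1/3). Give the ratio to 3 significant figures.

outside; d/d_R ≈ 2.03

d_R = 1.26 × (24600 km) × (1640/1170)^(1/3) = 34690 km
d/d_R = (70400) / (34690) = 2.03
Since d/d_R > 1, the body is outside the Roche limit.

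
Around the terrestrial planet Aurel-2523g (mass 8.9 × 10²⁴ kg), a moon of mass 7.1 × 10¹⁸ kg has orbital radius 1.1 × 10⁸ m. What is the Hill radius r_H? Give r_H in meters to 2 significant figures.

7.1 × 10⁵ m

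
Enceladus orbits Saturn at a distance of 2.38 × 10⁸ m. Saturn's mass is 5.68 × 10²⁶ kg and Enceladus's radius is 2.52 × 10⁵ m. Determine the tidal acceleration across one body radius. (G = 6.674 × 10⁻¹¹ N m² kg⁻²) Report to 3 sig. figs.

Δg = 2GMr/d³
   = 2 × (6.674 × 10⁻¹¹) × (5.68 × 10²⁶) × (2.52 × 10⁵) / (2.38 × 10⁸)³
   = 1.42 × 10⁻³ m/s²

1.42 × 10⁻³ m/s²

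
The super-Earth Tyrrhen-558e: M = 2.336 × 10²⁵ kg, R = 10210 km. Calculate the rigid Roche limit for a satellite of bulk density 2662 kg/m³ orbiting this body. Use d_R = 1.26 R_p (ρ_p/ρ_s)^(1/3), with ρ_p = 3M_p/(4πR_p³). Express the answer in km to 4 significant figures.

ρ_p = 3M_p/(4πR_p³) = 3 × (2.336 × 10²⁵) / (4π × (1.021 × 10⁷ m)³) = 5240 kg/m³
d_R = 1.26 × 10210 km × (5240/2662)^(1/3)
    = 16120 km

16120 km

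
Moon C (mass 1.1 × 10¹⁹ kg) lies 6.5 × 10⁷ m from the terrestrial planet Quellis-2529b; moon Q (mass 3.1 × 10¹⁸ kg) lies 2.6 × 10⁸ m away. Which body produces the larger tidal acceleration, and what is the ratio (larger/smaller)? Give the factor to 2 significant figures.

The tide-raising term goes as M/d³ (the gradient of a 1/d² field).
Moon C: (1.1 × 10¹⁹) / (6.5 × 10⁷)³ = 4.005 × 10⁻⁵
Moon Q: (3.1 × 10¹⁸) / (2.6 × 10⁸)³ = 1.764 × 10⁻⁷
Ratio (larger/smaller) = 230

Moon C, by a factor of ≈ 230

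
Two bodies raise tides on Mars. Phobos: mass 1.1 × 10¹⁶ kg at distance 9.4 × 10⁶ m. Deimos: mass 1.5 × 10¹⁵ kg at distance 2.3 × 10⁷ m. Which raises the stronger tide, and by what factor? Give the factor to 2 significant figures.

Phobos, by a factor of ≈ 110

The tide-raising term goes as M/d³ (the gradient of a 1/d² field).
Phobos: (1.1 × 10¹⁶) / (9.4 × 10⁶)³ = 1.324 × 10⁻⁵
Deimos: (1.5 × 10¹⁵) / (2.3 × 10⁷)³ = 1.233 × 10⁻⁷
Ratio (larger/smaller) = 110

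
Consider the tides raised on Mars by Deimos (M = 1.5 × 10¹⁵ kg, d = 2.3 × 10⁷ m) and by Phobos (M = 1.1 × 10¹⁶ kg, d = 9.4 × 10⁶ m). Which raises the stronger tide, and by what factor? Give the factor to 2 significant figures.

Phobos, by a factor of ≈ 110

Compare M/d³ for the two perturbers:
Deimos: (1.5 × 10¹⁵) / (2.3 × 10⁷)³ = 1.233 × 10⁻⁷
Phobos: (1.1 × 10¹⁶) / (9.4 × 10⁶)³ = 1.324 × 10⁻⁵
Ratio (larger/smaller) = 110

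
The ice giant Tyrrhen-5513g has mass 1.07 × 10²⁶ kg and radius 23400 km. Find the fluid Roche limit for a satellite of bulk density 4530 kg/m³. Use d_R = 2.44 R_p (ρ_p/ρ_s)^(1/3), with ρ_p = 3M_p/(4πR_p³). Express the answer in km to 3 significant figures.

43400 km

ρ_p = 3M_p/(4πR_p³) = 3 × (1.07 × 10²⁶) / (4π × (2.34 × 10⁷ m)³) = 1990 kg/m³
d_R = 2.44 × 23400 km × (1990/4530)^(1/3)
    = 43400 km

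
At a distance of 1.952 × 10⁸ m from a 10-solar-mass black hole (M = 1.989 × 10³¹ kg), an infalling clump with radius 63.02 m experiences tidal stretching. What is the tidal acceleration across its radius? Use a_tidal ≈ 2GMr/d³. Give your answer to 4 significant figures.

Δg = 2GMr/d³
   = 2 × (6.674 × 10⁻¹¹) × (1.989 × 10³¹) × (63.02) / (1.952 × 10⁸)³
   = 2.250 × 10⁻² m/s²

2.250 × 10⁻² m/s²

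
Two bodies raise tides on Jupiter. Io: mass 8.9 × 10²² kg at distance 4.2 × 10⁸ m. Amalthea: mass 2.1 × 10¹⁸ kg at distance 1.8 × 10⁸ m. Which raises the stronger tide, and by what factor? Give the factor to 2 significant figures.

Io, by a factor of ≈ 3300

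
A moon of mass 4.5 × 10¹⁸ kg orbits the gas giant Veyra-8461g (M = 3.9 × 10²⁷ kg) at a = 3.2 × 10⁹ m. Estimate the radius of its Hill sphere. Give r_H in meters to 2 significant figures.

2.3 × 10⁶ m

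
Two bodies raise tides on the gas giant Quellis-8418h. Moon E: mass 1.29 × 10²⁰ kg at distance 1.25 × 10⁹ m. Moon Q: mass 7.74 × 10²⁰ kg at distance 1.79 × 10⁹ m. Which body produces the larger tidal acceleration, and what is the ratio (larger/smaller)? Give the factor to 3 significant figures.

Moon Q, by a factor of ≈ 2.04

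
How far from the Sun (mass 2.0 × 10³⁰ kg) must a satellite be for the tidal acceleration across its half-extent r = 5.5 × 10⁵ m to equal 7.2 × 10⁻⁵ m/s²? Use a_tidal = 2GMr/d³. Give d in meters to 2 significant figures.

1.3 × 10¹⁰ m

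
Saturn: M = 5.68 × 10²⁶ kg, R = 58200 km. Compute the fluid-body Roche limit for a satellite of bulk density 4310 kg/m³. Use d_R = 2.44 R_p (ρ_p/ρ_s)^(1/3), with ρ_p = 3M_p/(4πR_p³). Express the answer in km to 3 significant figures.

ρ_p = 3M_p/(4πR_p³) = 3 × (5.68 × 10²⁶) / (4π × (5.82 × 10⁷ m)³) = 688 kg/m³
d_R = 2.44 × 58200 km × (688/4310)^(1/3)
    = 77000 km

77000 km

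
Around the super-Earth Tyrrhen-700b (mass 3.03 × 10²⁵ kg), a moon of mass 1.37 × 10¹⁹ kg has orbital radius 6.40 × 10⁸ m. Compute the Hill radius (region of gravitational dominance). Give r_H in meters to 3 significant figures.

3.41 × 10⁶ m

r_H ≈ a (m/3M)^(1/3)
    = (6.40 × 10⁸) × (1.37 × 10¹⁹ / (3 × 3.03 × 10²⁵))^(1/3)
    = 3.41 × 10⁶ m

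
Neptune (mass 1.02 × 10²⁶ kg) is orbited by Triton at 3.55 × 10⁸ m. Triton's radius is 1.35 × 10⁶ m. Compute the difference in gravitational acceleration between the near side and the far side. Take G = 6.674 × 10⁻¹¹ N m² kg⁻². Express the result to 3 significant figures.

a_tidal = 4GMr/d³
        = 4 × (6.674 × 10⁻¹¹) × (1.02 × 10²⁶) × (1.35 × 10⁶) / (3.55 × 10⁸)³
        = 8.22 × 10⁻⁴ m/s²

8.22 × 10⁻⁴ m/s²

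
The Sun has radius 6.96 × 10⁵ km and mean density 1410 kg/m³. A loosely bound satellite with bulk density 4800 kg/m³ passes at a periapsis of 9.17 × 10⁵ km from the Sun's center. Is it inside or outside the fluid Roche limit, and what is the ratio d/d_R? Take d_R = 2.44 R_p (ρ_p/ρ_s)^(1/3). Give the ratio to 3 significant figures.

d_R = 2.44 × (6.96 × 10⁵ km) × (1410/4800)^(1/3) = 1.129 × 10⁶ km
d/d_R = (9.17 × 10⁵) / (1.129 × 10⁶) = 0.812
Since d/d_R < 1, the body is inside the Roche limit.

inside; d/d_R ≈ 0.812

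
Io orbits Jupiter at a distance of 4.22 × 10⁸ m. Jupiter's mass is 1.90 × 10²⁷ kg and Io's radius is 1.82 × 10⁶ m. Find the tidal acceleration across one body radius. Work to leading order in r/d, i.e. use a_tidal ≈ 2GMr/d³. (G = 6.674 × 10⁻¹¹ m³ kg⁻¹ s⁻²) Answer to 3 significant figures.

6.14 × 10⁻³ m/s²

Δg = 2GMr/d³
   = 2 × (6.674 × 10⁻¹¹) × (1.90 × 10²⁷) × (1.82 × 10⁶) / (4.22 × 10⁸)³
   = 6.14 × 10⁻³ m/s²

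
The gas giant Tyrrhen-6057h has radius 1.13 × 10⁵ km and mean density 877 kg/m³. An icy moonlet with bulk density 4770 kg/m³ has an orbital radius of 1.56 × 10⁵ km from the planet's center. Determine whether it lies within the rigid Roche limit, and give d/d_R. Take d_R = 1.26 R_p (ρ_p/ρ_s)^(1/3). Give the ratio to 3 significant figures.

d_R = 1.26 × (1.13 × 10⁵ km) × (877/4770)^(1/3) = 80960 km
d/d_R = (1.56 × 10⁵) / (80960) = 1.93
Since d/d_R > 1, the body is outside the Roche limit.

outside; d/d_R ≈ 1.93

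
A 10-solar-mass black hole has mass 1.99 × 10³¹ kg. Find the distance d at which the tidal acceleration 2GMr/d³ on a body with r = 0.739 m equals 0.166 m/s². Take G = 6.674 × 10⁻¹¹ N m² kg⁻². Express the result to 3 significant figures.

2GMr/d³ = a_tidal  ⇒  d = (2GMr / a_tidal)^(1/3)
d = (2 × 6.674×10⁻¹¹ × (1.99 × 10³¹) × (0.739) / (0.166))^(1/3)
  = 2.28 × 10⁷ m

2.28 × 10⁷ m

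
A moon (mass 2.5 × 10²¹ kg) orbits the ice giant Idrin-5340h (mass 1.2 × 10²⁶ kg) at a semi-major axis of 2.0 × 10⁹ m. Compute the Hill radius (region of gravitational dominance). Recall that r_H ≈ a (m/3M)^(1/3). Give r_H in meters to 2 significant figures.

r_H ≈ a (m/3M)^(1/3)
    = (2.0 × 10⁹) × (2.5 × 10²¹ / (3 × 1.2 × 10²⁶))^(1/3)
    = 3.8 × 10⁷ m

3.8 × 10⁷ m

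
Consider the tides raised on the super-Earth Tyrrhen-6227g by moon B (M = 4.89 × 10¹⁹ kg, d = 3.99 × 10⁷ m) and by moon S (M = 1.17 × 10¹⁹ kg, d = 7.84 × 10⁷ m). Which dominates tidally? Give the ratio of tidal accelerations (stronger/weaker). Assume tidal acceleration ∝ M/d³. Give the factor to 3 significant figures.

Tidal acceleration ∝ M/d³, so compare M/d³ for each.
Moon B: (4.89 × 10¹⁹) / (3.99 × 10⁷)³ = 7.698 × 10⁻⁴
Moon S: (1.17 × 10¹⁹) / (7.84 × 10⁷)³ = 2.428 × 10⁻⁵
Ratio (larger/smaller) = 31.7

Moon B, by a factor of ≈ 31.7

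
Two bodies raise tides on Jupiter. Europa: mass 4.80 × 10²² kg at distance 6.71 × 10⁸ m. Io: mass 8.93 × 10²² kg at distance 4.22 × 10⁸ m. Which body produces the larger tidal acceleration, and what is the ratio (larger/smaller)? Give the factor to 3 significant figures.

Compare M/d³ for the two perturbers:
Europa: (4.80 × 10²²) / (6.71 × 10⁸)³ = 1.589 × 10⁻⁴
Io: (8.93 × 10²²) / (4.22 × 10⁸)³ = 1.188 × 10⁻³
Ratio (larger/smaller) = 7.48

Io, by a factor of ≈ 7.48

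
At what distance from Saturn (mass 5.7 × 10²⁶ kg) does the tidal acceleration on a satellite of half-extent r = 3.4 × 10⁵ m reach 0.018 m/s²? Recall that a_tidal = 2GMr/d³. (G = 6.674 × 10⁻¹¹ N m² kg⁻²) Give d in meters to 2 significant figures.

1.1 × 10⁸ m

2GMr/d³ = a_tidal  ⇒  d = (2GMr / a_tidal)^(1/3)
d = (2 × 6.674×10⁻¹¹ × (5.7 × 10²⁶) × (3.4 × 10⁵) / (0.018))^(1/3)
  = 1.1 × 10⁸ m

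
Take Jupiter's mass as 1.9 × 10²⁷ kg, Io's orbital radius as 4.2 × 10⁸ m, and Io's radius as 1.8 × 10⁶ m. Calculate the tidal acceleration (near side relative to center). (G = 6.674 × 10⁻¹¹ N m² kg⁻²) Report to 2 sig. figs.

6.2 × 10⁻³ m/s²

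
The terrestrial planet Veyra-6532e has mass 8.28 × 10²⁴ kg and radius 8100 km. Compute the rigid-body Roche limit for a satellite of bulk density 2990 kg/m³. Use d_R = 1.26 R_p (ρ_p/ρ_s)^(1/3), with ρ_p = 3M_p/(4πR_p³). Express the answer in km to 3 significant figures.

11000 km

ρ_p = 3M_p/(4πR_p³) = 3 × (8.28 × 10²⁴) / (4π × (8.10 × 10⁶ m)³) = 3720 kg/m³
d_R = 1.26 × 8100 km × (3720/2990)^(1/3)
    = 11000 km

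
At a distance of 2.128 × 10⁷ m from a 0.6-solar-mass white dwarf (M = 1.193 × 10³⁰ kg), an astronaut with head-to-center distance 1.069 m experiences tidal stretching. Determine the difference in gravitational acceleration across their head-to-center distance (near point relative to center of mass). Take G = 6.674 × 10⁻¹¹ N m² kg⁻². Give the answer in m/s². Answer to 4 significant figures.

Δa = 2GMr/d³
   = 2 × (6.674 × 10⁻¹¹) × (1.193 × 10³⁰) × (1.069) / (2.128 × 10⁷)³
   = 1.767 × 10⁻² m/s²

1.767 × 10⁻² m/s²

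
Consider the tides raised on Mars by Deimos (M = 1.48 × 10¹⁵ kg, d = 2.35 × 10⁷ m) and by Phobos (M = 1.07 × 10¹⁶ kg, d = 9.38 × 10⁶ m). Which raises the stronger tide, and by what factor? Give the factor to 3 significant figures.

Phobos, by a factor of ≈ 114

Tidal stretch scales as M/d³; compute that for each body.
Deimos: (1.48 × 10¹⁵) / (2.35 × 10⁷)³ = 1.140 × 10⁻⁷
Phobos: (1.07 × 10¹⁶) / (9.38 × 10⁶)³ = 1.297 × 10⁻⁵
Ratio (larger/smaller) = 114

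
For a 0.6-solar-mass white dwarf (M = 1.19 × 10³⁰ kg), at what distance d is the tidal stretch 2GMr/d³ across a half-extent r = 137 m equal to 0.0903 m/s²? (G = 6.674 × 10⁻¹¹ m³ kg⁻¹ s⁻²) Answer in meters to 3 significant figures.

2GMr/d³ = a_tidal  ⇒  d = (2GMr / a_tidal)^(1/3)
d = (2 × 6.674×10⁻¹¹ × (1.19 × 10³⁰) × (137) / (0.0903))^(1/3)
  = 6.22 × 10⁷ m

6.22 × 10⁷ m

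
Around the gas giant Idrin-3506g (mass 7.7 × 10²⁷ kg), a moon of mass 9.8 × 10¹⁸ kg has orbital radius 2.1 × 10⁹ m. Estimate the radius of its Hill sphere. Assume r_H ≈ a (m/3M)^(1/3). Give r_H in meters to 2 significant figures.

r_H ≈ a (m/3M)^(1/3)
    = (2.1 × 10⁹) × (9.8 × 10¹⁸ / (3 × 7.7 × 10²⁷))^(1/3)
    = 1.6 × 10⁶ m

1.6 × 10⁶ m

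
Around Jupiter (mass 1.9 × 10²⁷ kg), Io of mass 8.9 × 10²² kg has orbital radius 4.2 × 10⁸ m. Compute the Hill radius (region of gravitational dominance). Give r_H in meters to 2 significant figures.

1.0 × 10⁷ m

r_H ≈ a (m/3M)^(1/3)
    = (4.2 × 10⁸) × (8.9 × 10²² / (3 × 1.9 × 10²⁷))^(1/3)
    = 1.0 × 10⁷ m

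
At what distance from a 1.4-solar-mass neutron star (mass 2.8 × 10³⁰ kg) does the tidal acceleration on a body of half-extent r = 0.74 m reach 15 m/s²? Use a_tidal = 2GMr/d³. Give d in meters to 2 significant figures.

2.6 × 10⁶ m

2GMr/d³ = a_tidal  ⇒  d = (2GMr / a_tidal)^(1/3)
d = (2 × 6.674×10⁻¹¹ × (2.8 × 10³⁰) × (0.74) / (15))^(1/3)
  = 2.6 × 10⁶ m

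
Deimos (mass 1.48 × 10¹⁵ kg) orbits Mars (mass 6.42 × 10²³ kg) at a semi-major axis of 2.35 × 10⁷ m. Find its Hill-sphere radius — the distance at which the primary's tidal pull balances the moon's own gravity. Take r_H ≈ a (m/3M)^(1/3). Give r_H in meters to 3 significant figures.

2.15 × 10⁴ m

r_H ≈ a (m/3M)^(1/3)
    = (2.35 × 10⁷) × (1.48 × 10¹⁵ / (3 × 6.42 × 10²³))^(1/3)
    = 2.15 × 10⁴ m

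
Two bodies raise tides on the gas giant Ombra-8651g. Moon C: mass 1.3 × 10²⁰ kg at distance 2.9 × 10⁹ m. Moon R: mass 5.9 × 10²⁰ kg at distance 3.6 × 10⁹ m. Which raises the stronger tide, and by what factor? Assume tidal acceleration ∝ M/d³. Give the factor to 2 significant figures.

Tidal acceleration ∝ M/d³, so compare M/d³ for each.
Moon C: (1.3 × 10²⁰) / (2.9 × 10⁹)³ = 5.330 × 10⁻⁹
Moon R: (5.9 × 10²⁰) / (3.6 × 10⁹)³ = 1.265 × 10⁻⁸
Ratio (larger/smaller) = 2.4

Moon R, by a factor of ≈ 2.4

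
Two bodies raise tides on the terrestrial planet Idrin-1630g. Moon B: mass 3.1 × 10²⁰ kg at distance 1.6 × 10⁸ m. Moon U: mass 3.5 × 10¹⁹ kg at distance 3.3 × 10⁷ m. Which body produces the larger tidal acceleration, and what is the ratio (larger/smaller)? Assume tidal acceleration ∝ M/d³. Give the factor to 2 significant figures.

Tidal stretch scales as M/d³; compute that for each body.
Moon B: (3.1 × 10²⁰) / (1.6 × 10⁸)³ = 7.568 × 10⁻⁵
Moon U: (3.5 × 10¹⁹) / (3.3 × 10⁷)³ = 9.739 × 10⁻⁴
Ratio (larger/smaller) = 13

Moon U, by a factor of ≈ 13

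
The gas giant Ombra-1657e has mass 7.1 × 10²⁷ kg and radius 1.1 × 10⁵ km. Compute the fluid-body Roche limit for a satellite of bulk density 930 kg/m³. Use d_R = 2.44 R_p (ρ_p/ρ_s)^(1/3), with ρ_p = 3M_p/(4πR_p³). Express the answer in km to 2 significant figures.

3.0 × 10⁵ km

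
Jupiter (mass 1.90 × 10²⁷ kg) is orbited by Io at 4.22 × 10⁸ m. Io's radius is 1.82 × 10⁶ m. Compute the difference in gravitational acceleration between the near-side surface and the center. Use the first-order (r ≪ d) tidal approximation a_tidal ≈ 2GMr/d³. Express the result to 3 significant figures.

a_tidal = 2GMr/d³
        = 2 × (6.674 × 10⁻¹¹) × (1.90 × 10²⁷) × (1.82 × 10⁶) / (4.22 × 10⁸)³
        = 6.14 × 10⁻³ m/s²

6.14 × 10⁻³ m/s²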